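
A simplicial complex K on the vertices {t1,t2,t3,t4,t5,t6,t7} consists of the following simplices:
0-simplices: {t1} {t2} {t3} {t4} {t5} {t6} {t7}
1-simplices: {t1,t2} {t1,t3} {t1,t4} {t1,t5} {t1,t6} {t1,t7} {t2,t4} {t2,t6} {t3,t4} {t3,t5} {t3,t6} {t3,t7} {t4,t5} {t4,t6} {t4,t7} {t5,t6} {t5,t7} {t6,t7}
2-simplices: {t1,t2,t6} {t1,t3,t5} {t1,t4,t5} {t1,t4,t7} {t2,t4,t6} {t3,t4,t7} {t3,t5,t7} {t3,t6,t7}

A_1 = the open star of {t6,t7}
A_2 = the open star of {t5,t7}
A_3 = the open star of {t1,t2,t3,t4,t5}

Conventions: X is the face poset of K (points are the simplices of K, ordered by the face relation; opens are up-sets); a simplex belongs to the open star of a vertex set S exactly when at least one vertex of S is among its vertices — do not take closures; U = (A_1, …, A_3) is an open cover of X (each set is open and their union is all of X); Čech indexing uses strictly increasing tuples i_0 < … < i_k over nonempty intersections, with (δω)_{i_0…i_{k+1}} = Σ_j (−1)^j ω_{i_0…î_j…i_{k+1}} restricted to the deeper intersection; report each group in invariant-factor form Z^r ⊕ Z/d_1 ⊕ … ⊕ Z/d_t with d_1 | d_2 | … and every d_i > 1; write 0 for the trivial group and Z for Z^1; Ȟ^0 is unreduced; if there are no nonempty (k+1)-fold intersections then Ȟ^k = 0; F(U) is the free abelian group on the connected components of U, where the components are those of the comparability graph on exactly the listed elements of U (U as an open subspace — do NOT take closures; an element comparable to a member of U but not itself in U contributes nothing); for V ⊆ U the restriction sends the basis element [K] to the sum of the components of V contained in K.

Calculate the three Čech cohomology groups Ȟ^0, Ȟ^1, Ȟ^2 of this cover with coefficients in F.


Ȟ^0 ≅ Z,  Ȟ^1 ≅ Z^2,  Ȟ^2 ≅ 0

nerve of the cover:
  A1={{t6},{t7},{t1,t6},{t1,t7},{t2,t6},{t3,t6},{t3,t7},{t4,t6},{t4,t7},{t5,t6},{t5,t7},{t6,t7},{t1,t2,t6},{t1,t4,t7},{t2,t4,t6},{t3,t4,t7},{t3,t5,t7},{t3,t6,t7}} A2={{t5},{t7},{t1,t5},{t1,t7},{t3,t5},{t3,t7},{t4,t5},{t4,t7},{t5,t6},{t5,t7},{t6,t7},{t1,t3,t5},{t1,t4,t5},{t1,t4,t7},{t3,t4,t7},{t3,t5,t7},{t3,t6,t7}} A3={{t1},{t2},{t3},{t4},{t5},{t1,t2},{t1,t3},{t1,t4},{t1,t5},{t1,t6},{t1,t7},{t2,t4},{t2,t6},{t3,t4},{t3,t5},{t3,t6},{t3,t7},{t4,t5},{t4,t6},{t4,t7},{t5,t6},{t5,t7},{t1,t2,t6},{t1,t3,t5},{t1,t4,t5},{t1,t4,t7},{t2,t4,t6},{t3,t4,t7},{t3,t5,t7},{t3,t6,t7}}
  A12={{t7},{t1,t7},{t3,t7},{t4,t7},{t5,t6},{t5,t7},{t6,t7},{t1,t4,t7},{t3,t4,t7},{t3,t5,t7},{t3,t6,t7}} A13={{t1,t6},{t1,t7},{t2,t6},{t3,t6},{t3,t7},{t4,t6},{t4,t7},{t5,t6},{t5,t7},{t1,t2,t6},{t1,t4,t7},{t2,t4,t6},{t3,t4,t7},{t3,t5,t7},{t3,t6,t7}} A23={{t5},{t1,t5},{t1,t7},{t3,t5},{t3,t7},{t4,t5},{t4,t7},{t5,t6},{t5,t7},{t1,t3,t5},{t1,t4,t5},{t1,t4,t7},{t3,t4,t7},{t3,t5,t7},{t3,t6,t7}}
  A123={{t1,t7},{t3,t7},{t4,t7},{t5,t6},{t5,t7},{t1,t4,t7},{t3,t4,t7},{t3,t5,t7},{t3,t6,t7}}
components per intersection:
  A1: {{t6},{t7},{t1,t6},{t1,t7},{t2,t6},{t3,t6},{t3,t7},{t4,t6},{t4,t7},{t5,t6},{t5,t7},{t6,t7},{t1,t2,t6},{t1,t4,t7},{t2,t4,t6},{t3,t4,t7},{t3,t5,t7},{t3,t6,t7}}
  A2: {{t5},{t7},{t1,t5},{t1,t7},{t3,t5},{t3,t7},{t4,t5},{t4,t7},{t5,t6},{t5,t7},{t6,t7},{t1,t3,t5},{t1,t4,t5},{t1,t4,t7},{t3,t4,t7},{t3,t5,t7},{t3,t6,t7}}
  A3: {{t1},{t2},{t3},{t4},{t5},{t1,t2},{t1,t3},{t1,t4},{t1,t5},{t1,t6},{t1,t7},{t2,t4},{t2,t6},{t3,t4},{t3,t5},{t3,t6},{t3,t7},{t4,t5},{t4,t6},{t4,t7},{t5,t6},{t5,t7},{t1,t2,t6},{t1,t3,t5},{t1,t4,t5},{t1,t4,t7},{t2,t4,t6},{t3,t4,t7},{t3,t5,t7},{t3,t6,t7}}
  A12: {{t7},{t1,t7},{t3,t7},{t4,t7},{t5,t7},{t6,t7},{t1,t4,t7},{t3,t4,t7},{t3,t5,t7},{t3,t6,t7}} {{t5,t6}}
  A13: {{t1,t6},{t2,t6},{t4,t6},{t1,t2,t6},{t2,t4,t6}} {{t1,t7},{t3,t6},{t3,t7},{t4,t7},{t5,t7},{t1,t4,t7},{t3,t4,t7},{t3,t5,t7},{t3,t6,t7}} {{t5,t6}}
  A23: {{t5},{t1,t5},{t1,t7},{t3,t5},{t3,t7},{t4,t5},{t4,t7},{t5,t6},{t5,t7},{t1,t3,t5},{t1,t4,t5},{t1,t4,t7},{t3,t4,t7},{t3,t5,t7},{t3,t6,t7}}
  A123: {{t1,t7},{t3,t7},{t4,t7},{t5,t7},{t1,t4,t7},{t3,t4,t7},{t3,t5,t7},{t3,t6,t7}} {{t5,t6}}
C dims 3,6,2; δ0: rk 2, SNF 1^2; δ1: rk 2, SNF 1^2
Ȟ^0 = (3 − 2) − 0 = 1, so Ȟ^0 ≅ Z
Ȟ^1 = (6 − 2) − 2 = 2, so Ȟ^1 ≅ Z^2
Ȟ^2 = (2 − 0) − 2 = 0, so Ȟ^2 ≅ 0


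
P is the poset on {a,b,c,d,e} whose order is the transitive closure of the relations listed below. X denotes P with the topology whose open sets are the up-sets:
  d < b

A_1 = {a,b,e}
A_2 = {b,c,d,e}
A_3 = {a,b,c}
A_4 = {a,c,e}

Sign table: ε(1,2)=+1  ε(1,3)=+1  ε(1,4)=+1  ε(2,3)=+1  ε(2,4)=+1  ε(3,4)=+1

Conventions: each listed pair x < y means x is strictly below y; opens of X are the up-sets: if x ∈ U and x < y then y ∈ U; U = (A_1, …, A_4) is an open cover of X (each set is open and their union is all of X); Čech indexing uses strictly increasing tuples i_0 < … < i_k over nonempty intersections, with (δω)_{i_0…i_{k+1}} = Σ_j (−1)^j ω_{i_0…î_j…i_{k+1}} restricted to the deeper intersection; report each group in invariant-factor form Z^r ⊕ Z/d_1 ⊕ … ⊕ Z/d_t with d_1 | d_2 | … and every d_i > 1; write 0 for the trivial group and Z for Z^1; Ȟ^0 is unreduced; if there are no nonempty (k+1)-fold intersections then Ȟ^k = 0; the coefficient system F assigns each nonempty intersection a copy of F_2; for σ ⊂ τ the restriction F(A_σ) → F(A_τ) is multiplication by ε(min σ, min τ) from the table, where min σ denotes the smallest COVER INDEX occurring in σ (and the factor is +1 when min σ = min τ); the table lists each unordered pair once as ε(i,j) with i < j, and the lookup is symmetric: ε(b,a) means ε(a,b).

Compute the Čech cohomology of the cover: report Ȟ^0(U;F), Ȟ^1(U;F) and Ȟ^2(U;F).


Ȟ^0 = Z/2; Ȟ^1 = 0; Ȟ^2 = Z/2

nonempty intersections:
  A12={b,e} A13={a,b} A14={a,e} A23={b,c} A24={c,e} A34={a,c}
  A123={b} A124={e} A134={a} A234={c}
C dims 4,6,4; δ0: rk_F2 3; δ1: rk_F2 3
Ȟ^0: (4−3)−0=1 ⇒ Z/2
Ȟ^1: (6−3)−3=0 ⇒ 0
Ȟ^2: (4−0)−3=1 ⇒ Z/2


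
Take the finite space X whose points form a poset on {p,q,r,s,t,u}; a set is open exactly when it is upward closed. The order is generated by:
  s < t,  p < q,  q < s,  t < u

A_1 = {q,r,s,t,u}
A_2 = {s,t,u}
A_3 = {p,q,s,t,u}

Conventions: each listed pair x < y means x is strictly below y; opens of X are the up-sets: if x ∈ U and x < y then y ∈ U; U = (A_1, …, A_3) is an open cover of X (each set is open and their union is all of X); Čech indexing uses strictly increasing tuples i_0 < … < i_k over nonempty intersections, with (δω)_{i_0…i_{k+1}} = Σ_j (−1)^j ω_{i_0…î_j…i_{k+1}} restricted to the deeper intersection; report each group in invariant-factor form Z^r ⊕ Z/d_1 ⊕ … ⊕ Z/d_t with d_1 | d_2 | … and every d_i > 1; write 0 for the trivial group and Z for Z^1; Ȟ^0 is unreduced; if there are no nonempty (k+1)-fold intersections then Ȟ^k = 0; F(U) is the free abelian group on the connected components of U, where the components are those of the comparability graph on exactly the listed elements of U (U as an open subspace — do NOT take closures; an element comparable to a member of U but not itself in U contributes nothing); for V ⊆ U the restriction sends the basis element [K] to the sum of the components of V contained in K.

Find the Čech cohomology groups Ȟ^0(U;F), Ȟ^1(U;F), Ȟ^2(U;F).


Ȟ^0(U;F) ≅ Z^2,  Ȟ^1(U;F) ≅ 0,  Ȟ^2(U;F) ≅ 0

nonempty intersections:
  A12={s,t,u} A13={q,s,t,u} A23={s,t,u}
  A123={s,t,u}
components per intersection:
  A1: {q,s,t,u} {r}
  A2: {s,t,u}
  A3: {p,q,s,t,u}
  A12: {s,t,u}
  A13: {q,s,t,u}
  A23: {s,t,u}
  A123: {s,t,u}
C dims 4,3,1; δ0: rk 2, SNF 1^2; δ1: rk 1, SNF 1^1
Ȟ^0: (4−2)−0=2 ⇒ Z^2
Ȟ^1: (3−1)−2=0 ⇒ 0
Ȟ^2: (1−0)−1=0 ⇒ 0


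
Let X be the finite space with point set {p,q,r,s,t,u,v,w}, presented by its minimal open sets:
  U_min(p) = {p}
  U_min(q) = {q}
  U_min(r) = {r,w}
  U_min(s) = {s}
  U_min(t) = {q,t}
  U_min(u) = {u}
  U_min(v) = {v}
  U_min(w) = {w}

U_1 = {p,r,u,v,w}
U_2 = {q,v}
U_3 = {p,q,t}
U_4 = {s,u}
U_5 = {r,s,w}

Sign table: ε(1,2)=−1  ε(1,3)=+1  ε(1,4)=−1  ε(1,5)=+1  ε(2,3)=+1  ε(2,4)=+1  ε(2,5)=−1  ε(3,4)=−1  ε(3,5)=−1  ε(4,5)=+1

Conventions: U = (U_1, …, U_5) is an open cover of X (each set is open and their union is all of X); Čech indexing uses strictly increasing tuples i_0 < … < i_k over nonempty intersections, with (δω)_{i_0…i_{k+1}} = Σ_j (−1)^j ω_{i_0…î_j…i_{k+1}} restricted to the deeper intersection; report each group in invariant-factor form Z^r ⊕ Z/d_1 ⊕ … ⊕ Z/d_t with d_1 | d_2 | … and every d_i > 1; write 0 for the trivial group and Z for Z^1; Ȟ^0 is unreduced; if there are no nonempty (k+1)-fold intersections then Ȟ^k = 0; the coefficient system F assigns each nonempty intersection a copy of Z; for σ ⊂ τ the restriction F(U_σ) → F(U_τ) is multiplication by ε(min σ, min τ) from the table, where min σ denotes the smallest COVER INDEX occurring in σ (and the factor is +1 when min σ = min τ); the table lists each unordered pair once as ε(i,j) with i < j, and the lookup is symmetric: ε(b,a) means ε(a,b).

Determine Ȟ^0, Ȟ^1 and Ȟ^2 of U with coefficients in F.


Ȟ^0(U;F) ≅ 0,  Ȟ^1(U;F) ≅ Z ⊕ Z/2,  Ȟ^2(U;F) ≅ 0

cover nerve:
  U12={v} U13={p} U14={u} U15={r,w} U23={q} U45={s}
C dims 5,6; δ0: rk 5, SNF 1^4·2
Ȟ^0: (5−5)−0=0 ⇒ 0
Ȟ^1: (6−0)−5=1 plus torsion [2] ⇒ Z ⊕ Z/2
Ȟ^2: (0−0)−0=0 ⇒ 0


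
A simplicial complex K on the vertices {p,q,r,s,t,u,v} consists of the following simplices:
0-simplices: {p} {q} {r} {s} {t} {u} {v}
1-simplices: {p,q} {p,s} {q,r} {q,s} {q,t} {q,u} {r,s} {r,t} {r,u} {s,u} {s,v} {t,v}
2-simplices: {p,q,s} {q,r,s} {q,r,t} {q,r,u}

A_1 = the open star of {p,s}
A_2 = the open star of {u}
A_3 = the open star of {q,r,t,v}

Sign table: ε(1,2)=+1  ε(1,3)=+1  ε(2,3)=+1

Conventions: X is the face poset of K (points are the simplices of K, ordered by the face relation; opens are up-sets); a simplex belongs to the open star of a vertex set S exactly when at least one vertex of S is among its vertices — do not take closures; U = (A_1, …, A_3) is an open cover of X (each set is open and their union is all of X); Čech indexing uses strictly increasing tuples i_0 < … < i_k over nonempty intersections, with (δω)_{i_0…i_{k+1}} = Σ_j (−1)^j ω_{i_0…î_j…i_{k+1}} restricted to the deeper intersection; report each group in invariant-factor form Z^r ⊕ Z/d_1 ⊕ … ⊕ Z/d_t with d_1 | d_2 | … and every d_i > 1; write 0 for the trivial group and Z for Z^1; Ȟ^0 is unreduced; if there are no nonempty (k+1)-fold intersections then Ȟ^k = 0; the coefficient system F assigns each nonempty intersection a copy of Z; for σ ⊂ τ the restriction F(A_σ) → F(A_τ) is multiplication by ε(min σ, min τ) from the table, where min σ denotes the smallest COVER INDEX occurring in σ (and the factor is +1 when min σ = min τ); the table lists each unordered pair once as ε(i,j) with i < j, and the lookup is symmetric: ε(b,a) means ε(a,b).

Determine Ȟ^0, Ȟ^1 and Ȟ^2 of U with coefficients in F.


Ȟ^0 ≅ Z,  Ȟ^1 ≅ Z,  Ȟ^2 ≅ 0

nonempty intersections:
  A1={{p},{s},{p,q},{p,s},{q,s},{r,s},{s,u},{s,v},{p,q,s},{q,r,s}} A2={{u},{q,u},{r,u},{s,u},{q,r,u}} A3={{q},{r},{t},{v},{p,q},{q,r},{q,s},{q,t},{q,u},{r,s},{r,t},{r,u},{s,v},{t,v},{p,q,s},{q,r,s},{q,r,t},{q,r,u}}
  A12={{s,u}} A13={{p,q},{q,s},{r,s},{s,v},{p,q,s},{q,r,s}} A23={{q,u},{r,u},{q,r,u}}
C dims 3,3; δ0: rk 2, SNF 1^2
Ȟ^0: (3−2)−0=1 ⇒ Z
Ȟ^1: (3−0)−2=1 ⇒ Z
Ȟ^2: (0−0)−0=0 ⇒ 0


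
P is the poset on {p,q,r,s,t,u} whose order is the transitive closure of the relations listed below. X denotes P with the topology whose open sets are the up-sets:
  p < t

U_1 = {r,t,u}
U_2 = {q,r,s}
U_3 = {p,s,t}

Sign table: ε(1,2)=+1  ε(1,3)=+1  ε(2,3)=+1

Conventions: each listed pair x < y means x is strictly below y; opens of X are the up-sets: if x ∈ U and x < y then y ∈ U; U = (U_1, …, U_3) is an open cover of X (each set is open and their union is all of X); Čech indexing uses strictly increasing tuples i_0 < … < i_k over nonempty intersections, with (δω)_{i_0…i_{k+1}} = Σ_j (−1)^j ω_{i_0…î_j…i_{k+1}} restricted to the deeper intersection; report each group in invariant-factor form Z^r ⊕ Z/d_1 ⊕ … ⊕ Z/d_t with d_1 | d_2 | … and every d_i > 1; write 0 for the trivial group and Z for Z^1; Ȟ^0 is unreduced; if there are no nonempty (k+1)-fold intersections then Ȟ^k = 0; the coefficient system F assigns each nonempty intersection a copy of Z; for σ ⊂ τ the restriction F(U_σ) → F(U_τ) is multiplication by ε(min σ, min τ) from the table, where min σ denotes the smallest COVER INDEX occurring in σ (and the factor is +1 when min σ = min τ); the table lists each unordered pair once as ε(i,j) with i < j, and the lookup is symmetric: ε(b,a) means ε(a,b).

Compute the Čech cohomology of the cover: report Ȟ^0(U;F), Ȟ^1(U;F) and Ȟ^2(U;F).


nonempty intersections:
  U12={r} U13={t} U23={s}
C dims 3,3; δ0: rk 2, SNF 1^2
Ȟ^0: (3−2)−0=1 ⇒ Z
Ȟ^1: (3−0)−2=1 ⇒ Z
Ȟ^2: (0−0)−0=0 ⇒ 0

Ȟ^0 ≅ Z, Ȟ^1 ≅ Z and Ȟ^2 ≅ 0


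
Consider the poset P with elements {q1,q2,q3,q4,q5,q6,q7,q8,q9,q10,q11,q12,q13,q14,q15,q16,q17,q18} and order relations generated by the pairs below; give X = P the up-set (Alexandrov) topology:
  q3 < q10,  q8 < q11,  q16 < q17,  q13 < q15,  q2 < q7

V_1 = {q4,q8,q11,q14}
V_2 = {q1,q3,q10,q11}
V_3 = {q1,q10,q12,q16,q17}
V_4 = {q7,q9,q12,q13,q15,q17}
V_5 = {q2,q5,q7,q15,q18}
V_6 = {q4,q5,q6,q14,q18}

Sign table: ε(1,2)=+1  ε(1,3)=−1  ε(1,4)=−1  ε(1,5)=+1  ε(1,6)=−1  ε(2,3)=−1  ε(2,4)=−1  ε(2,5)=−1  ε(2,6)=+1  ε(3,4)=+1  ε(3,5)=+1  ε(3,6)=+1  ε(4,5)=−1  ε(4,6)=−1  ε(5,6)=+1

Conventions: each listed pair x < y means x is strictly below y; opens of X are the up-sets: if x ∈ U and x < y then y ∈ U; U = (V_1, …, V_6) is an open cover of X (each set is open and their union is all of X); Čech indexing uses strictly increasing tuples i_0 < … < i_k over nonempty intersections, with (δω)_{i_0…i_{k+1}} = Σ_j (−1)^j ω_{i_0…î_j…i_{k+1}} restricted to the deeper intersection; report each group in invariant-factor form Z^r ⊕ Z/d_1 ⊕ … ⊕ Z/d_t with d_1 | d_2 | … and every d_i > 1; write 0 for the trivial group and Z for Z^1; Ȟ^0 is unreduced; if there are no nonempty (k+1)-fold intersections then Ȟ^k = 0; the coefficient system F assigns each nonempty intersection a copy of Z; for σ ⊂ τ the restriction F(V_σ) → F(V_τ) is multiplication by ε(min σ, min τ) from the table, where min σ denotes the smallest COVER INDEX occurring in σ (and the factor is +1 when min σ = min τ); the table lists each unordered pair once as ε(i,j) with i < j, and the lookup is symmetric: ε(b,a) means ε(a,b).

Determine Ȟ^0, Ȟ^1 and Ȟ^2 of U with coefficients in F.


nerve of the cover:
  V12={q11} V16={q4,q14} V23={q1,q10} V34={q12,q17} V45={q7,q15} V56={q5,q18}
C dims 6,6; δ0: rk 6, SNF 1^5·2
Ȟ^0 = (6 − 6) − 0 = 0, so Ȟ^0 ≅ 0
Ȟ^1 = (6 − 0) − 6 = 0 plus torsion [2], so Ȟ^1 ≅ Z/2
Ȟ^2 = (0 − 0) − 0 = 0, so Ȟ^2 ≅ 0

Ȟ^0(U;F) ≅ 0,  Ȟ^1(U;F) ≅ Z/2,  Ȟ^2(U;F) ≅ 0


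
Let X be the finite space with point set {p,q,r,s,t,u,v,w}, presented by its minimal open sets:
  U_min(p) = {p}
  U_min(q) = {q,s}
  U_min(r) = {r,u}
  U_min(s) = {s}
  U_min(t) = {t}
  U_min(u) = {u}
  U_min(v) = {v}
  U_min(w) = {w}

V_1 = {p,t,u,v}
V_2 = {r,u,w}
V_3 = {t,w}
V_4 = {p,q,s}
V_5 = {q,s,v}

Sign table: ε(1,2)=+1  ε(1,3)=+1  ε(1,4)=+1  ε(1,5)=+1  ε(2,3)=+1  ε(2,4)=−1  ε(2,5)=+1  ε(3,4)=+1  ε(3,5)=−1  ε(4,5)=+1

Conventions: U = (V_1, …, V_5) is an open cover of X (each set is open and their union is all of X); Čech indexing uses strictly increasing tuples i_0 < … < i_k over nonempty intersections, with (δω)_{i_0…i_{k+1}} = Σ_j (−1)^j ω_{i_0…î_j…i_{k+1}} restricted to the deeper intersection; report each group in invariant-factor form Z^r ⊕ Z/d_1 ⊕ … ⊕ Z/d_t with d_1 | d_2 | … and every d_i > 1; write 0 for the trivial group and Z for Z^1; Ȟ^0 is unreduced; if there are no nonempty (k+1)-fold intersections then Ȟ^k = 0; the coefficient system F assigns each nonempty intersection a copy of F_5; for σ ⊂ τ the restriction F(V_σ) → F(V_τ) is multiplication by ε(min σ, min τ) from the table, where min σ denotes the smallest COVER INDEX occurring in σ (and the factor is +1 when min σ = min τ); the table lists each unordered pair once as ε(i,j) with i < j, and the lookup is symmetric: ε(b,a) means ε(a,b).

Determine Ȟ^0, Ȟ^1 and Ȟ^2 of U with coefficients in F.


nonempty intersections:
  V12={u} V13={t} V14={p} V15={v} V23={w} V45={q,s}
C dims 5,6; δ0: rk_F5 4
Ȟ^0: (5−4)−0=1 ⇒ Z/5
Ȟ^1: (6−0)−4=2 ⇒ Z/5 ⊕ Z/5
Ȟ^2: (0−0)−0=0 ⇒ 0

Ȟ^0(U;F) ≅ Z/5, Ȟ^1(U;F) ≅ Z/5 ⊕ Z/5 and Ȟ^2(U;F) ≅ 0


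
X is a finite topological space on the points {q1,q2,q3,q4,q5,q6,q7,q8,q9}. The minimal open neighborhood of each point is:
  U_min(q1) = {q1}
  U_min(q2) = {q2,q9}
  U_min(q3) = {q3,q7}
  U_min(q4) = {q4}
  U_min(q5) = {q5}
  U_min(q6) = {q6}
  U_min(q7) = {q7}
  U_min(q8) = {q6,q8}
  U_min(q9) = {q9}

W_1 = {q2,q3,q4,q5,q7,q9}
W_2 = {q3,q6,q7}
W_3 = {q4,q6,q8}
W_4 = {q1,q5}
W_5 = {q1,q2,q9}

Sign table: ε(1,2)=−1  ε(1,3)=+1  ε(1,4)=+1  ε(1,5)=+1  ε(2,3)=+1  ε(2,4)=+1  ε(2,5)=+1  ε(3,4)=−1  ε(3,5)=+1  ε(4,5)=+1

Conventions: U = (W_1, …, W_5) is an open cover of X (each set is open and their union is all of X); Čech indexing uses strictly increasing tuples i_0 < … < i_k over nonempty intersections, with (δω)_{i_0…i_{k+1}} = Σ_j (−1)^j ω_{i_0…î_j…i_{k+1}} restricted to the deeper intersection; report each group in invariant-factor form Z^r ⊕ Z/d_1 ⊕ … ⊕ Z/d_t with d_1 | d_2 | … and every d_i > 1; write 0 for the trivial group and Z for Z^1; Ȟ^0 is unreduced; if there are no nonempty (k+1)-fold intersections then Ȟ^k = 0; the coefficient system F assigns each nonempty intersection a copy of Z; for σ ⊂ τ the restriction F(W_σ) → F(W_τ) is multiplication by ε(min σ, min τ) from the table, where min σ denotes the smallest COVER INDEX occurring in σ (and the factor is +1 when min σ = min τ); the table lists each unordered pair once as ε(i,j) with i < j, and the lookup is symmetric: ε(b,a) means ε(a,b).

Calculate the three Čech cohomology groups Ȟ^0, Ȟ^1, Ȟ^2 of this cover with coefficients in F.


nonempty overlaps:
  W12={q3,q7} W13={q4} W14={q5} W15={q2,q9} W23={q6} W45={q1}
C dims 5,6; δ0: rk 5, SNF 1^4·2
degree 0: 5−5−0 = 0 → Ȟ^0 ≅ 0
degree 1: 6−0−5 = 1 plus torsion [2] → Ȟ^1 ≅ Z ⊕ Z/2
degree 2: 0−0−0 = 0 → Ȟ^2 ≅ 0

Ȟ^0 ≅ 0, Ȟ^1 ≅ Z ⊕ Z/2, Ȟ^2 ≅ 0


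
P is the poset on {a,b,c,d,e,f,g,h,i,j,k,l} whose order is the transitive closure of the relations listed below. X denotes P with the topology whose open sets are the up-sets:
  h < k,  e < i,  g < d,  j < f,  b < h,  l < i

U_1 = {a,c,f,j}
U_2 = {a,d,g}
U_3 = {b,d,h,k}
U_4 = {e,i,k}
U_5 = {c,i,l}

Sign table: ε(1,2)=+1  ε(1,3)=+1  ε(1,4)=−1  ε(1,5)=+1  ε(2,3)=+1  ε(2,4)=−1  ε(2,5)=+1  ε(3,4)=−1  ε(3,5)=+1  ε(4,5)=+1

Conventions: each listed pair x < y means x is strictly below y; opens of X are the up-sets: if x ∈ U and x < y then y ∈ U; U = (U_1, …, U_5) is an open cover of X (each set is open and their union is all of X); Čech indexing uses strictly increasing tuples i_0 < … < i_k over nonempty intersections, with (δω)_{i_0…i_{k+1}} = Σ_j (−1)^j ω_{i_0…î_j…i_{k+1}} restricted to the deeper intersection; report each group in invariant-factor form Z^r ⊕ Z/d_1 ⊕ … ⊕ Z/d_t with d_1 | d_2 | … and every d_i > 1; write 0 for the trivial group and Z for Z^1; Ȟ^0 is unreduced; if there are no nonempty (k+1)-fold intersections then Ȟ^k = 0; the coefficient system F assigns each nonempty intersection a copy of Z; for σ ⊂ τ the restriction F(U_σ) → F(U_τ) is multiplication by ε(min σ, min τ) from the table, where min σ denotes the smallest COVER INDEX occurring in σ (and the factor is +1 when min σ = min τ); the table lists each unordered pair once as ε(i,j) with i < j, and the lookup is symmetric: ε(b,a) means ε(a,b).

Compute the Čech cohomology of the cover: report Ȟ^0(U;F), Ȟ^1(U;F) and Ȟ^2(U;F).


cover nerve:
  U12={a} U15={c} U23={d} U34={k} U45={i}
C dims 5,5; δ0: rk 5, SNF 1^4·2
Ȟ^0: (5−5)−0=0 ⇒ 0
Ȟ^1: (5−0)−5=0 plus torsion [2] ⇒ Z/2
Ȟ^2: (0−0)−0=0 ⇒ 0

Ȟ^0 ≅ 0; Ȟ^1 ≅ Z/2; Ȟ^2 ≅ 0


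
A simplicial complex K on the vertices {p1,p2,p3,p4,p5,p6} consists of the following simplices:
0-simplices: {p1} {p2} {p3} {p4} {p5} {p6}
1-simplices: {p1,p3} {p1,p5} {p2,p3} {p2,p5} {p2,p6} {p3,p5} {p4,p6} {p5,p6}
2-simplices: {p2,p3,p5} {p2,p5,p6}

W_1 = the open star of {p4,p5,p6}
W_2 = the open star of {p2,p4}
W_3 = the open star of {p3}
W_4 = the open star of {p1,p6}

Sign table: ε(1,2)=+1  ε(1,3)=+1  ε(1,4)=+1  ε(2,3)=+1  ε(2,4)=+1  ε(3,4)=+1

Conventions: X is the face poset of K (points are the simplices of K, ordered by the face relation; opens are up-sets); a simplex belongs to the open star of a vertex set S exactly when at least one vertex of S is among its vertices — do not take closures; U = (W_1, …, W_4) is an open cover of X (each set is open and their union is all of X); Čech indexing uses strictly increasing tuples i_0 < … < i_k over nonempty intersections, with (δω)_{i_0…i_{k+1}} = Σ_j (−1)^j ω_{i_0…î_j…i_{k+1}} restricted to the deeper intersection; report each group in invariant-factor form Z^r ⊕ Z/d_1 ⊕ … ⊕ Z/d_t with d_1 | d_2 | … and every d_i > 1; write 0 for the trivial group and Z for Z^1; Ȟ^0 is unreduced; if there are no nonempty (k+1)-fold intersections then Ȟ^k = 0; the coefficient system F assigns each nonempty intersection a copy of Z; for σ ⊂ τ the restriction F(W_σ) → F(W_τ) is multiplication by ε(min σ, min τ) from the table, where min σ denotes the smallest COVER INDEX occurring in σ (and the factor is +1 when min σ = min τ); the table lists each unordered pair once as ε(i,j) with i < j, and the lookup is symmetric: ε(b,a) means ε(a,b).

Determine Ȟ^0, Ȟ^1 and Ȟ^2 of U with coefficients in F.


Ȟ^0(U;F) ≅ Z,  Ȟ^1(U;F) ≅ Z,  Ȟ^2(U;F) ≅ 0

intersection data:
  W1={{p4},{p5},{p6},{p1,p5},{p2,p5},{p2,p6},{p3,p5},{p4,p6},{p5,p6},{p2,p3,p5},{p2,p5,p6}} W2={{p2},{p4},{p2,p3},{p2,p5},{p2,p6},{p4,p6},{p2,p3,p5},{p2,p5,p6}} W3={{p3},{p1,p3},{p2,p3},{p3,p5},{p2,p3,p5}} W4={{p1},{p6},{p1,p3},{p1,p5},{p2,p6},{p4,p6},{p5,p6},{p2,p5,p6}}
  W12={{p4},{p2,p5},{p2,p6},{p4,p6},{p2,p3,p5},{p2,p5,p6}} W13={{p3,p5},{p2,p3,p5}} W14={{p6},{p1,p5},{p2,p6},{p4,p6},{p5,p6},{p2,p5,p6}} W23={{p2,p3},{p2,p3,p5}} W24={{p2,p6},{p4,p6},{p2,p5,p6}} W34={{p1,p3}}
  W123={{p2,p3,p5}} W124={{p2,p6},{p4,p6},{p2,p5,p6}}
C dims 4,6,2; δ0: rk 3, SNF 1^3; δ1: rk 2, SNF 1^2
Ȟ^0 = (4 − 3) − 0 = 1, so Ȟ^0 ≅ Z
Ȟ^1 = (6 − 2) − 3 = 1, so Ȟ^1 ≅ Z
Ȟ^2 = (2 − 0) − 2 = 0, so Ȟ^2 ≅ 0


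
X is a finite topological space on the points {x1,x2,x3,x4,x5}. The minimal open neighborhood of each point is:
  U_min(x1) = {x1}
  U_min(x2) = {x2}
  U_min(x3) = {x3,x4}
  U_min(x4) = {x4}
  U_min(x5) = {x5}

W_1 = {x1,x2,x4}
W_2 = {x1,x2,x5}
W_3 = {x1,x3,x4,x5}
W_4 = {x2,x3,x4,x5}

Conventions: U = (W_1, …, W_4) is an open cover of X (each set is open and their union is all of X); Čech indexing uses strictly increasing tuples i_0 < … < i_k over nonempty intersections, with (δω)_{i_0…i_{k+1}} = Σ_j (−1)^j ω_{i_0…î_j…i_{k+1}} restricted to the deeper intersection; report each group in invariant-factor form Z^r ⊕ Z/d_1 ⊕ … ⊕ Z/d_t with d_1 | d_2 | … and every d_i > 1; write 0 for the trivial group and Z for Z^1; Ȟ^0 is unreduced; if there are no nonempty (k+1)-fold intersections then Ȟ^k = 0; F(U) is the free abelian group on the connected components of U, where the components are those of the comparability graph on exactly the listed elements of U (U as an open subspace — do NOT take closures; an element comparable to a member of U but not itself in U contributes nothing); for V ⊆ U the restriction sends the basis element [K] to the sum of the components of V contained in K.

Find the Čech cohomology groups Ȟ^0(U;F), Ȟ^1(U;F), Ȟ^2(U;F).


nerve simplices:
  W12={x1,x2} W13={x1,x4} W14={x2,x4} W23={x1,x5} W24={x2,x5} W34={x3,x4,x5}
  W123={x1} W124={x2} W134={x4} W234={x5}
components per intersection:
  W1: {x1} {x2} {x4}
  W2: {x1} {x2} {x5}
  W3: {x1} {x3,x4} {x5}
  W4: {x2} {x3,x4} {x5}
  W12: {x1} {x2}
  W13: {x1} {x4}
  W14: {x2} {x4}
  W23: {x1} {x5}
  W24: {x2} {x5}
  W34: {x3,x4} {x5}
  W123: {x1}
  W124: {x2}
  W134: {x4}
  W234: {x5}
C dims 12,12,4; δ0: rk 8, SNF 1^8; δ1: rk 4, SNF 1^4
degree 0: 12−8−0 = 4 → Ȟ^0 ≅ Z^4
degree 1: 12−4−8 = 0 → Ȟ^1 ≅ 0
degree 2: 4−0−4 = 0 → Ȟ^2 ≅ 0

Ȟ^0 ≅ Z^4; Ȟ^1 ≅ 0; Ȟ^2 ≅ 0


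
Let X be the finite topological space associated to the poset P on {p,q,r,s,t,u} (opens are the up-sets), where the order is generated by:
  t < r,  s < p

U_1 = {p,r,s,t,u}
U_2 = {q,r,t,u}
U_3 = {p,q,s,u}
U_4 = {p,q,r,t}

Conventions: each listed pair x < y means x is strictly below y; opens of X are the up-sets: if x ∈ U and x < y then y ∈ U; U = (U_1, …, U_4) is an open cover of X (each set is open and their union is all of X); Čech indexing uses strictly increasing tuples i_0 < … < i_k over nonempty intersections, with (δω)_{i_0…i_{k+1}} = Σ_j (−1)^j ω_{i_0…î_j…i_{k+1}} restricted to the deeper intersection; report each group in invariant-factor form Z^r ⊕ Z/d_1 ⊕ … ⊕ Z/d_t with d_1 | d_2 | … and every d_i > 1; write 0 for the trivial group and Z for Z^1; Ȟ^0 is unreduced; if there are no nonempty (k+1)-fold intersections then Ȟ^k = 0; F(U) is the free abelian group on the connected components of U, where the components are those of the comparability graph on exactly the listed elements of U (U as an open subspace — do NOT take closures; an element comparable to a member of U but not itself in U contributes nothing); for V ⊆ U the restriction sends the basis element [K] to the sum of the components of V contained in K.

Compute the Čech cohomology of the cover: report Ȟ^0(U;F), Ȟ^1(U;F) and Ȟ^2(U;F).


nonempty intersections:
  U12={r,t,u} U13={p,s,u} U14={p,r,t} U23={q,u} U24={q,r,t} U34={p,q}
  U123={u} U124={r,t} U134={p} U234={q}
components per intersection:
  U1: {p,s} {r,t} {u}
  U2: {q} {r,t} {u}
  U3: {p,s} {q} {u}
  U4: {p} {q} {r,t}
  U12: {r,t} {u}
  U13: {p,s} {u}
  U14: {p} {r,t}
  U23: {q} {u}
  U24: {q} {r,t}
  U34: {p} {q}
  U123: {u}
  U124: {r,t}
  U134: {p}
  U234: {q}
C dims 12,12,4; δ0: rk 8, SNF 1^8; δ1: rk 4, SNF 1^4
Ȟ^0: (12−8)−0=4 ⇒ Z^4
Ȟ^1: (12−4)−8=0 ⇒ 0
Ȟ^2: (4−0)−4=0 ⇒ 0

Ȟ^0(U;F) ≅ Z^4,  Ȟ^1(U;F) ≅ 0,  Ȟ^2(U;F) ≅ 0


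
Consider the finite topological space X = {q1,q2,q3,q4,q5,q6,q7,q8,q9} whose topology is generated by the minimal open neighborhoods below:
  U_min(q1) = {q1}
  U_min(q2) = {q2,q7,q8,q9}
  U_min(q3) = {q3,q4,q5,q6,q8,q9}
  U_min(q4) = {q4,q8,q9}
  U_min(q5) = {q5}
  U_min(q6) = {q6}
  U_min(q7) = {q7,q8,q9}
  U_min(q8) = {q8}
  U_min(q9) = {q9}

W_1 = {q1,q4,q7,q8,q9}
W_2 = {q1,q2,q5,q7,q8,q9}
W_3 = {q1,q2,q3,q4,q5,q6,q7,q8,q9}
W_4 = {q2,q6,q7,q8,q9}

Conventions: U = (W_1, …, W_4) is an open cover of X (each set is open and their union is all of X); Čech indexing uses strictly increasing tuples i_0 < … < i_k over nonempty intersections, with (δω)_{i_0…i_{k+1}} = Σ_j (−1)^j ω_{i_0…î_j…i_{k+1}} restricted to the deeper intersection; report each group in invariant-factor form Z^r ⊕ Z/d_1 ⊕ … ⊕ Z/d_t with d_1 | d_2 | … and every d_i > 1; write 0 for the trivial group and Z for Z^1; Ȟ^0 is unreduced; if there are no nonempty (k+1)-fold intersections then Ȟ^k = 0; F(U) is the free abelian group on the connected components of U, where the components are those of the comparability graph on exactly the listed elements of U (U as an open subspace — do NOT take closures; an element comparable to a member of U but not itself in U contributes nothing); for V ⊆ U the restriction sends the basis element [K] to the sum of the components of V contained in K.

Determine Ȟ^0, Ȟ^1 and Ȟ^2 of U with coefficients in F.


cover nerve:
  W12={q1,q7,q8,q9} W13={q1,q4,q7,q8,q9} W14={q7,q8,q9} W23={q1,q2,q5,q7,q8,q9} W24={q2,q7,q8,q9} W34={q2,q6,q7,q8,q9}
  W123={q1,q7,q8,q9} W124={q7,q8,q9} W134={q7,q8,q9} W234={q2,q7,q8,q9}
  W1234={q7,q8,q9}
components per intersection:
  W1: {q1} {q4,q7,q8,q9}
  W2: {q1} {q2,q7,q8,q9} {q5}
  W3: {q1} {q2,q3,q4,q5,q6,q7,q8,q9}
  W4: {q2,q7,q8,q9} {q6}
  W12: {q1} {q7,q8,q9}
  W13: {q1} {q4,q7,q8,q9}
  W14: {q7,q8,q9}
  W23: {q1} {q2,q7,q8,q9} {q5}
  W24: {q2,q7,q8,q9}
  W34: {q2,q7,q8,q9} {q6}
  W123: {q1} {q7,q8,q9}
  W124: {q7,q8,q9}
  W134: {q7,q8,q9}
  W234: {q2,q7,q8,q9}
  W1234: {q7,q8,q9}
C dims 9,11,5,1; δ0: rk 7, SNF 1^7; δ1: rk 4, SNF 1^4; δ2: rk 1, SNF 1^1
Ȟ^0: (9−7)−0=2 ⇒ Z^2
Ȟ^1: (11−4)−7=0 ⇒ 0
Ȟ^2: (5−1)−4=0 ⇒ 0

Ȟ^0 ≅ Z^2, Ȟ^1 ≅ 0 and Ȟ^2 ≅ 0


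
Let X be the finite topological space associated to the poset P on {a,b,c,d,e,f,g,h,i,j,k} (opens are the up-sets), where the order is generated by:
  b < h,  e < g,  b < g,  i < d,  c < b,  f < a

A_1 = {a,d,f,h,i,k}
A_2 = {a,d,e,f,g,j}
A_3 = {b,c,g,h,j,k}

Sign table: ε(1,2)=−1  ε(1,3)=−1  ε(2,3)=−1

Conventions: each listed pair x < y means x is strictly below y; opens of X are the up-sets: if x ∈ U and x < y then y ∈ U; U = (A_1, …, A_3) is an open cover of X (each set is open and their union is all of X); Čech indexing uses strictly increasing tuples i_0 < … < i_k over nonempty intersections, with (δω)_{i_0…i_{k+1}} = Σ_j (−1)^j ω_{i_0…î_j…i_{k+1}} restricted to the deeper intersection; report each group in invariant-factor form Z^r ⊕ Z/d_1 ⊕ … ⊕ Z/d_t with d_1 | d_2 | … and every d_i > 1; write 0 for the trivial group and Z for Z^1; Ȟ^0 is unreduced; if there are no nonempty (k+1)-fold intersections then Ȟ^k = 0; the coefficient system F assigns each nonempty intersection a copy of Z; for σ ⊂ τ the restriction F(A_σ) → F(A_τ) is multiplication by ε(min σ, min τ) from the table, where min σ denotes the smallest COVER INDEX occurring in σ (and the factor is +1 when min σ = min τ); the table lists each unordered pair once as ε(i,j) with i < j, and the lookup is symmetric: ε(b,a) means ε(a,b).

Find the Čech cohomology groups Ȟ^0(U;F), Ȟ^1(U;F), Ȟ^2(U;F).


nonempty intersections:
  A12={a,d,f} A13={h,k} A23={g,j}
C dims 3,3; δ0: rk 3, SNF 1^2·2
Ȟ^0: (3−3)−0=0 ⇒ 0
Ȟ^1: (3−0)−3=0 plus torsion [2] ⇒ Z/2
Ȟ^2: (0−0)−0=0 ⇒ 0

Ȟ^0 ≅ 0, Ȟ^1 ≅ Z/2 and Ȟ^2 ≅ 0


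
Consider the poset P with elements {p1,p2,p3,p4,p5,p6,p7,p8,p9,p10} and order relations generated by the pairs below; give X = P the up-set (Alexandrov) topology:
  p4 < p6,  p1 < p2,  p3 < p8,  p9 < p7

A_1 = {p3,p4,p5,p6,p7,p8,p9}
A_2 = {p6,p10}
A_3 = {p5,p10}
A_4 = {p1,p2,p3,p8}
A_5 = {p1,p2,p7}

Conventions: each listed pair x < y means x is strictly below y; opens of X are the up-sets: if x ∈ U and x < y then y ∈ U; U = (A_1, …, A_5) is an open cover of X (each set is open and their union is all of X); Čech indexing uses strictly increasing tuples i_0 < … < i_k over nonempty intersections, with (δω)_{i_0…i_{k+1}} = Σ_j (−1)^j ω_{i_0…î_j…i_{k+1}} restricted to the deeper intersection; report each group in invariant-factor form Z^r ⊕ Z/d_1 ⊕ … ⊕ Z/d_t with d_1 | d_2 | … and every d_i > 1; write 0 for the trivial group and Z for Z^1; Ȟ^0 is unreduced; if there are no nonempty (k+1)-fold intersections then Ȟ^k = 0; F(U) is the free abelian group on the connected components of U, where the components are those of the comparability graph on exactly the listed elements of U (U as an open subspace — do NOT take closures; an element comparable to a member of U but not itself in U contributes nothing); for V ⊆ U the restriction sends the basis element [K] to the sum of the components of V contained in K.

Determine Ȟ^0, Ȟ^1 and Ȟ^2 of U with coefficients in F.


Ȟ^0(U;F) ≅ Z^6, Ȟ^1(U;F) ≅ 0 and Ȟ^2(U;F) ≅ 0

intersection data:
  A12={p6} A13={p5} A14={p3,p8} A15={p7} A23={p10} A45={p1,p2}
components per intersection:
  A1: {p3,p8} {p4,p6} {p5} {p7,p9}
  A2: {p6} {p10}
  A3: {p5} {p10}
  A4: {p1,p2} {p3,p8}
  A5: {p1,p2} {p7}
  A12: {p6}
  A13: {p5}
  A14: {p3,p8}
  A15: {p7}
  A23: {p10}
  A45: {p1,p2}
C dims 12,6; δ0: rk 6, SNF 1^6
Ȟ^0 = (12 − 6) − 0 = 6, so Ȟ^0 ≅ Z^6
Ȟ^1 = (6 − 0) − 6 = 0, so Ȟ^1 ≅ 0
Ȟ^2 = (0 − 0) − 0 = 0, so Ȟ^2 ≅ 0


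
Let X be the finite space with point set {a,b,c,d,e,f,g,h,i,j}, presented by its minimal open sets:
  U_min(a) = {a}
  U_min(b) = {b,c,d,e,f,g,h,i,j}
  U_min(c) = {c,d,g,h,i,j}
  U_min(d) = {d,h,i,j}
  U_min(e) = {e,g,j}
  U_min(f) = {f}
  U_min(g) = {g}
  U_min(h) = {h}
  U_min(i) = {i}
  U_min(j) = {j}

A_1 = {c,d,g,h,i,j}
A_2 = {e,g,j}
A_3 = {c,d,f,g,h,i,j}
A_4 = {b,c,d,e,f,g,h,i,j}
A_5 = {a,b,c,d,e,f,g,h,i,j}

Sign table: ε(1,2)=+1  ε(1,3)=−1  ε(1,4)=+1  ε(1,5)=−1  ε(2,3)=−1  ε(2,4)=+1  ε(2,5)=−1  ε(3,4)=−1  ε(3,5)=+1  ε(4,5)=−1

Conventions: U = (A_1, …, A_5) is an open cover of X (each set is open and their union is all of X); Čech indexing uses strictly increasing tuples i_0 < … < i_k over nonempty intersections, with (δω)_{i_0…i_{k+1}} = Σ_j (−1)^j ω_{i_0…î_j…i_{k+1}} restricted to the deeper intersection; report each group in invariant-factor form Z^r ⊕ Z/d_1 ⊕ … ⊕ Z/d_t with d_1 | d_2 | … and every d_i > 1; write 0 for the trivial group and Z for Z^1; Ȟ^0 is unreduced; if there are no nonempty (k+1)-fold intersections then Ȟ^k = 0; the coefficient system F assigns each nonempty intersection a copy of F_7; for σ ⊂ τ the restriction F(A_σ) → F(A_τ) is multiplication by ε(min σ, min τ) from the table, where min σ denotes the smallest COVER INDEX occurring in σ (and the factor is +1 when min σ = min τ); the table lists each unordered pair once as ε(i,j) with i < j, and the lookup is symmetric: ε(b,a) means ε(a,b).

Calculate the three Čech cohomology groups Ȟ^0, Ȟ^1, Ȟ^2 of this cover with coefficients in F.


Ȟ^0 ≅ Z/7; Ȟ^1 ≅ 0; Ȟ^2 ≅ 0

nonempty overlaps:
  A12={g,j} A13={c,d,g,h,i,j} A14={c,d,g,h,i,j} A15={c,d,g,h,i,j} A23={g,j} A24={e,g,j} A25={e,g,j} A34={c,d,f,g,h,i,j} A35={c,d,f,g,h,i,j} A45={b,c,d,e,f,g,h,i,j}
  A123={g,j} A124={g,j} A125={g,j} A134={c,d,g,h,i,j} A135={c,d,g,h,i,j} A145={c,d,g,h,i,j} A234={g,j} A235={g,j} A245={e,g,j} A345={c,d,f,g,h,i,j}
  A1234={g,j} A1235={g,j} A1245={g,j} A1345={c,d,g,h,i,j} A2345={g,j}
  A12345={g,j}
C dims 5,10,10,5; δ0: rk_F7 4; δ1: rk_F7 6; δ2: rk_F7 4
degree 0: 5−4−0 = 1 → Ȟ^0 ≅ Z/7
degree 1: 10−6−4 = 0 → Ȟ^1 ≅ 0
degree 2: 10−4−6 = 0 → Ȟ^2 ≅ 0


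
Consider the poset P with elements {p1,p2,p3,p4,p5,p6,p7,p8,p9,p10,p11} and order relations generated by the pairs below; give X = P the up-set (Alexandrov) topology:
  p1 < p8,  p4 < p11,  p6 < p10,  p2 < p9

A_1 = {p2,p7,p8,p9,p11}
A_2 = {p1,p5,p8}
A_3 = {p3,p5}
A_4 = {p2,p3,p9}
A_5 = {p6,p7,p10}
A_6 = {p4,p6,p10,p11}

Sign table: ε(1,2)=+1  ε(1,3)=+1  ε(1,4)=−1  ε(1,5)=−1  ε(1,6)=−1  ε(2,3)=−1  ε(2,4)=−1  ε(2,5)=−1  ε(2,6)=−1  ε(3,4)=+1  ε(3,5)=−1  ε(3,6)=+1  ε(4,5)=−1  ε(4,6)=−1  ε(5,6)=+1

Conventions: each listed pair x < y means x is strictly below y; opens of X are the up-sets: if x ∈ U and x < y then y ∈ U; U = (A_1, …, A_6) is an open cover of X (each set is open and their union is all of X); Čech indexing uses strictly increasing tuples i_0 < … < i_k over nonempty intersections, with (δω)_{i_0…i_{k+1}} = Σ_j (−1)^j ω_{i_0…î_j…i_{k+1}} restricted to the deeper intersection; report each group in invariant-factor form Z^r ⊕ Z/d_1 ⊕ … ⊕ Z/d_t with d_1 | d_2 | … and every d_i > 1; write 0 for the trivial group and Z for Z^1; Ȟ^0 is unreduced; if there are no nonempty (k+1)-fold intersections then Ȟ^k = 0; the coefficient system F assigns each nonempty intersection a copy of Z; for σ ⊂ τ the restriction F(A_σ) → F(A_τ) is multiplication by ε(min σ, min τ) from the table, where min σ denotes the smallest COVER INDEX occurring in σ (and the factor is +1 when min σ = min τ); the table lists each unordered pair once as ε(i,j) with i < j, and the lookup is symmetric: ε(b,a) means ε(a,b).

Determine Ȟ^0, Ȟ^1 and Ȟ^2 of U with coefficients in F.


Ȟ^0(U;F) ≅ Z, Ȟ^1(U;F) ≅ Z^2 and Ȟ^2(U;F) ≅ 0

nerve simplices:
  A12={p8} A14={p2,p9} A15={p7} A16={p11} A23={p5} A34={p3} A56={p6,p10}
C dims 6,7; δ0: rk 5, SNF 1^5
degree 0: 6−5−0 = 1 → Ȟ^0 ≅ Z
degree 1: 7−0−5 = 2 → Ȟ^1 ≅ Z^2
degree 2: 0−0−0 = 0 → Ȟ^2 ≅ 0


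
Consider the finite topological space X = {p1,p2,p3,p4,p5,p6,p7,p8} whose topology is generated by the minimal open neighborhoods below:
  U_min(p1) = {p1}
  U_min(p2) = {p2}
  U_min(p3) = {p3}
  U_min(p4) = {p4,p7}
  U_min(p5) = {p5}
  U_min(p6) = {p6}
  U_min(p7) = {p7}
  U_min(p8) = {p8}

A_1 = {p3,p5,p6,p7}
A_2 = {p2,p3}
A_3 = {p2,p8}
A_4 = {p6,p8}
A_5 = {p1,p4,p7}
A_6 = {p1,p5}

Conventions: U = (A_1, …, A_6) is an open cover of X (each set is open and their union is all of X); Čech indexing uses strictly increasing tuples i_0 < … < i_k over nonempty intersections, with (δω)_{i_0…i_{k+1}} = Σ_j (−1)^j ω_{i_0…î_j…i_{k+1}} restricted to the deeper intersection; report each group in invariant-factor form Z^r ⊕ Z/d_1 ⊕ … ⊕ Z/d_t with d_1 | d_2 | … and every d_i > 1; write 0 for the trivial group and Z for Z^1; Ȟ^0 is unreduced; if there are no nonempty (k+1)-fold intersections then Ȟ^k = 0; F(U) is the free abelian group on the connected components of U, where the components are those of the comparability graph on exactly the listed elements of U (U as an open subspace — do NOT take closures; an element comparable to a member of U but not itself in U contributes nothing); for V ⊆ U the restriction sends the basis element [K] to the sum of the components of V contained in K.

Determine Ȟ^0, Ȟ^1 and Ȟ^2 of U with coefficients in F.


Ȟ^0(U;F) ≅ Z^7, Ȟ^1(U;F) ≅ 0, Ȟ^2(U;F) ≅ 0

nonempty overlaps:
  A12={p3} A14={p6} A15={p7} A16={p5} A23={p2} A34={p8} A56={p1}
components per intersection:
  A1: {p3} {p5} {p6} {p7}
  A2: {p2} {p3}
  A3: {p2} {p8}
  A4: {p6} {p8}
  A5: {p1} {p4,p7}
  A6: {p1} {p5}
  A12: {p3}
  A14: {p6}
  A15: {p7}
  A16: {p5}
  A23: {p2}
  A34: {p8}
  A56: {p1}
C dims 14,7; δ0: rk 7, SNF 1^7
degree 0: 14−7−0 = 7 → Ȟ^0 ≅ Z^7
degree 1: 7−0−7 = 0 → Ȟ^1 ≅ 0
degree 2: 0−0−0 = 0 → Ȟ^2 ≅ 0


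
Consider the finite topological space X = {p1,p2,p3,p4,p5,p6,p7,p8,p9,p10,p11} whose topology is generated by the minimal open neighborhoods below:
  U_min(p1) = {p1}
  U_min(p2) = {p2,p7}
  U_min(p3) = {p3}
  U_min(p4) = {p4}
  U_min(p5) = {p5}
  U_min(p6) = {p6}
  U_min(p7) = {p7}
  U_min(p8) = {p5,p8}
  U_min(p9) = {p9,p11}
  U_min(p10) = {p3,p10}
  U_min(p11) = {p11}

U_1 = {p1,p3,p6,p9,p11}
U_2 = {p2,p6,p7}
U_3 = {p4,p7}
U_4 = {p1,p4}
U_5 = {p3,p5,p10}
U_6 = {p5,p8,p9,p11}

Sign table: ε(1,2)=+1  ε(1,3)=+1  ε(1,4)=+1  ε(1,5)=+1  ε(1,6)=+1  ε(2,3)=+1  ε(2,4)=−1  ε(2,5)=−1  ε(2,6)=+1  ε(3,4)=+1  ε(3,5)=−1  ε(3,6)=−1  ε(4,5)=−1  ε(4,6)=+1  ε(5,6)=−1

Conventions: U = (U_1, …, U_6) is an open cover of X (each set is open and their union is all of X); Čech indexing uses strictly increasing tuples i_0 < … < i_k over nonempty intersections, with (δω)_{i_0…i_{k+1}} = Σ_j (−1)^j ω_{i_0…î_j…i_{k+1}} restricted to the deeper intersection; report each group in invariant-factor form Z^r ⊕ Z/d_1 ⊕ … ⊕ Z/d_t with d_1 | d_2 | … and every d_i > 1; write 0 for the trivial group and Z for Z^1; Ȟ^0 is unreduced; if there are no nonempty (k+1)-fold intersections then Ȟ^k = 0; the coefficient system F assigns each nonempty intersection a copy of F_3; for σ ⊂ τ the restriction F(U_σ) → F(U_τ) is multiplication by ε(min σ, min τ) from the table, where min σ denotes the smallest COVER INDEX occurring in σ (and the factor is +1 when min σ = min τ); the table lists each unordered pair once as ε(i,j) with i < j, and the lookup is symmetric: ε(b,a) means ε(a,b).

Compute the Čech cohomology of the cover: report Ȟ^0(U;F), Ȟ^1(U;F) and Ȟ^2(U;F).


Ȟ^0 = 0; Ȟ^1 = Z/3; Ȟ^2 = 0

nerve simplices:
  U12={p6} U14={p1} U15={p3} U16={p9,p11} U23={p7} U34={p4} U56={p5}
C dims 6,7; δ0: rk_F3 6
degree 0: 6−6−0 = 0 → Ȟ^0 ≅ 0
degree 1: 7−0−6 = 1 → Ȟ^1 ≅ Z/3
degree 2: 0−0−0 = 0 → Ȟ^2 ≅ 0
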